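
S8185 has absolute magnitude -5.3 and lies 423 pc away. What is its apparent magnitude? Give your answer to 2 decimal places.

2.83

m = M + 5 log₁₀(d/10 pc) = -5.3 + 5 log₁₀(423/10)
  = -5.3 + 5 × 1.626 = -5.3 + 8.13 = 2.83.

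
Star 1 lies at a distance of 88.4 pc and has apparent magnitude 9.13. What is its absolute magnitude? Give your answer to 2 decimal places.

M = m − 5 log₁₀(d/10 pc) = 9.13 − 5 log₁₀(88.4/10)
  = 9.13 − 5 × 0.946 = 9.13 − 4.73 = 4.40.

4.40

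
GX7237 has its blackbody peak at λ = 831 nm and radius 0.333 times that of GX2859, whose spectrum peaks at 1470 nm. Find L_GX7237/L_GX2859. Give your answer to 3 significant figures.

1.09

Wien's law gives T ∝ 1/λ_max, so T_GX7237/T_GX2859 = λ_GX2859/λ_GX7237 = 1470/831 = 1.769.
Then L ∝ R²T⁴ gives L_GX7237/L_GX2859 = (0.333)² × (1.769)⁴ = 0.1109 × 9.792 = 1.086.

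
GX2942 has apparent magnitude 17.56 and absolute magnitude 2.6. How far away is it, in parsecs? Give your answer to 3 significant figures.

9.82×10^3 pc

m − M = 5 log₁₀(d/10 pc)
17.56 − (2.6) = 14.96 = 5 log₁₀(d/10)
d = 10 × 10^(14.96/5) = 10 × 10^2.992 = 9817 pc.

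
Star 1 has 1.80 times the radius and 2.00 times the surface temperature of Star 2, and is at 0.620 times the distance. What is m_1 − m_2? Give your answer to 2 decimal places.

-5.32

L_1/L_2 = (1.80)²(2.00)⁴ = 51.84.
F_1/F_2 = (L_1/L_2)/(d_1/d_2)² = 51.84/0.3844 = 134.9.
m_1 − m_2 = −2.5 log₁₀(134.9) = -5.32.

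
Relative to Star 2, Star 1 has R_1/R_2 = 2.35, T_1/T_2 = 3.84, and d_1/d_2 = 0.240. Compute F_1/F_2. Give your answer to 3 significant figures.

L_1/L_2 = (R_1/R_2)²(T_1/T_2)⁴ = (2.35)² × (3.84)⁴ = 1201.
F_1/F_2 = (L_1/L_2)/(d_1/d_2)² = 1201 / (0.240)² = 2.085×10^4.

2.08×10^4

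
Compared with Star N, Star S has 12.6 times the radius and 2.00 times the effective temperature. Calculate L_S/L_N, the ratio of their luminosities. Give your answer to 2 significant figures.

From the Stefan–Boltzmann law, L ∝ R²T⁴, so
L_S/L_N = (R_S/R_N)² (T_S/T_N)⁴ = (12.6)² × (2.00)⁴ = 158.8 × 16.00 = 2540.

2.5×10^3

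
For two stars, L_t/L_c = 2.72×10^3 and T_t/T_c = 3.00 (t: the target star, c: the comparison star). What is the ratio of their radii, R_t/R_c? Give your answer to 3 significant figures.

5.79

L ∝ R²T⁴ gives R ∝ √L / T², so
R_t/R_c = √(2.72×10^3) / (3.00)² = 52.15 / 9.000 = 5.795.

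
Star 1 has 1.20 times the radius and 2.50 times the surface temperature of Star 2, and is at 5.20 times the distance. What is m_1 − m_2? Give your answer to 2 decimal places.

L_1/L_2 = (1.20)²(2.50)⁴ = 56.25.
F_1/F_2 = (L_1/L_2)/(d_1/d_2)² = 56.25/27.04 = 2.080.
m_1 − m_2 = −2.5 log₁₀(2.080) = -0.80.

-0.80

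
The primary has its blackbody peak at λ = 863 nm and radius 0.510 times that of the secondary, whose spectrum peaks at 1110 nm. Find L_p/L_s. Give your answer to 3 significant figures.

Wien's law gives T ∝ 1/λ_max, so T_p/T_s = λ_s/λ_p = 1110/863 = 1.286.
Then L ∝ R²T⁴ gives L_p/L_s = (0.510)² × (1.286)⁴ = 0.2601 × 2.737 = 0.7119.

0.712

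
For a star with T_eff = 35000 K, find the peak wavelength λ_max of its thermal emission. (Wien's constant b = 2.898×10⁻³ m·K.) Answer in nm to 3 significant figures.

82.8 nm

λ_max = b/T = 2.898×10⁻³ / 35000 = 8.28×10^-8 m = 82.80 nm.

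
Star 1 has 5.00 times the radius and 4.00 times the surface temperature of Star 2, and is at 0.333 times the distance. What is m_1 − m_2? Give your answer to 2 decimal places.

L_1/L_2 = (5.00)²(4.00)⁴ = 6400.
F_1/F_2 = (L_1/L_2)/(d_1/d_2)² = 6400/0.1109 = 5.772×10^4.
m_1 − m_2 = −2.5 log₁₀(5.772×10^4) = -11.90.

-11.90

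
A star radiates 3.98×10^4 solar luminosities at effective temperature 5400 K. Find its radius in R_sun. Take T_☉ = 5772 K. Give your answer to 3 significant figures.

R/R_☉ = √(L/L_☉) / (T/T_☉)² = √(3.98×10^4) / (0.9356)²
       = 199.5 / 0.8753 = 227.9.

228 R_sun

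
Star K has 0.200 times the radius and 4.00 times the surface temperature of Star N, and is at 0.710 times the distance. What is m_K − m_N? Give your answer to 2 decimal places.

-3.27

L_K/L_N = (0.200)²(4.00)⁴ = 10.24.
F_K/F_N = (L_K/L_N)/(d_K/d_N)² = 10.24/0.5041 = 20.31.
m_K − m_N = −2.5 log₁₀(20.31) = -3.27.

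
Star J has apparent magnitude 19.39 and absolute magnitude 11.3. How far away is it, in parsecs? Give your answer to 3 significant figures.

415 pc

m − M = 5 log₁₀(d/10 pc)
19.39 − (11.3) = 8.09 = 5 log₁₀(d/10)
d = 10 × 10^(8.09/5) = 10 × 10^1.618 = 415.0 pc.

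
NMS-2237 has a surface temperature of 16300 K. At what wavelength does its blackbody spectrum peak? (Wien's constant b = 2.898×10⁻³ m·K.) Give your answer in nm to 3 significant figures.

178 nm

λ_max = b/T = 2.898×10⁻³ / 16300 = 1.78×10^-7 m = 177.8 nm.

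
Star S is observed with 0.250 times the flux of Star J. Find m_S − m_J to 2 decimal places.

m_S − m_J = −2.5 log₁₀(F_S/F_J) = −2.5 log₁₀(0.250) = −2.5 × (-0.602) = 1.505.

1.51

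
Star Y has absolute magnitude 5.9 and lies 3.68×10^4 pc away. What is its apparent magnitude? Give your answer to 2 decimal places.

23.73

m = M + 5 log₁₀(d/10 pc) = 5.9 + 5 log₁₀(3.68×10^4/10)
  = 5.9 + 5 × 3.566 = 5.9 + 17.83 = 23.73.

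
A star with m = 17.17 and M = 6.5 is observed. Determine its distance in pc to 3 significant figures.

m − M = 5 log₁₀(d/10 pc)
17.17 − (6.5) = 10.67 = 5 log₁₀(d/10)
d = 10 × 10^(10.67/5) = 10 × 10^2.134 = 1361 pc.

1.36×10^3 pc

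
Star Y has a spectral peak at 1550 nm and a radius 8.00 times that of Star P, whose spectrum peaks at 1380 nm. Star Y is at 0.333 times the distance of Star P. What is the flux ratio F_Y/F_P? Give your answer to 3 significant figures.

Wien's law: T_Y/T_P = λ_P/λ_Y = 1380/1550 = 0.8903.
L_Y/L_P = (R_Y/R_P)²(T_Y/T_P)⁴ = (8.00)²(0.8903)⁴ = 40.21.
F_Y/F_P = (L_Y/L_P)/(d_Y/d_P)² = 40.21/(0.333)² = 362.6.

363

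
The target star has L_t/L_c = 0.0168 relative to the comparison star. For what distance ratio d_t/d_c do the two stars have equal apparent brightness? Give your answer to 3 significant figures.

0.130

Equal flux requires L_t/d_t² = L_c/d_c², so d_t/d_c = √(L_t/L_c)
= √(0.0168) = 0.1296.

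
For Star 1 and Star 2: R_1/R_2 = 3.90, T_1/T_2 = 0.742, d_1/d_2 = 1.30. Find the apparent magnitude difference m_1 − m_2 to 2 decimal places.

L_1/L_2 = (3.90)²(0.742)⁴ = 4.610.
F_1/F_2 = (L_1/L_2)/(d_1/d_2)² = 4.610/1.690 = 2.728.
m_1 − m_2 = −2.5 log₁₀(2.728) = -1.09.

-1.09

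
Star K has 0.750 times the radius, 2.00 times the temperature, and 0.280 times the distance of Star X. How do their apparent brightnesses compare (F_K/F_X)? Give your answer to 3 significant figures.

L_K/L_X = (R_K/R_X)²(T_K/T_X)⁴ = (0.750)² × (2.00)⁴ = 9.000.
F_K/F_X = (L_K/L_X)/(d_K/d_X)² = 9.000 / (0.280)² = 114.8.

115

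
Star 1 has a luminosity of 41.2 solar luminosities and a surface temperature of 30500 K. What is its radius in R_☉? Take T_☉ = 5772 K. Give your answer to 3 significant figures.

R/R_☉ = √(L/L_☉) / (T/T_☉)² = √(41.2) / (5.284)²
       = 6.419 / 27.92 = 0.2299.

0.230 R_☉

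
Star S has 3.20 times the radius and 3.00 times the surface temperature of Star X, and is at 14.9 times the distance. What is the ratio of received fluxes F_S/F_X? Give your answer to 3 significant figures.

3.74

L_S/L_X = (R_S/R_X)²(T_S/T_X)⁴ = (3.20)² × (3.00)⁴ = 829.4.
F_S/F_X = (L_S/L_X)/(d_S/d_X)² = 829.4 / (14.9)² = 3.736.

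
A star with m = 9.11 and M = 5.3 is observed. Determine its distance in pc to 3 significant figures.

m − M = 5 log₁₀(d/10 pc)
9.11 − (5.3) = 3.81 = 5 log₁₀(d/10)
d = 10 × 10^(3.81/5) = 10 × 10^0.762 = 57.81 pc.

57.8 pc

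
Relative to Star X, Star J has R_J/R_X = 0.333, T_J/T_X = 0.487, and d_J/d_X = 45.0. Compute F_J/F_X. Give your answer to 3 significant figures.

L_J/L_X = (R_J/R_X)²(T_J/T_X)⁴ = (0.333)² × (0.487)⁴ = 0.006237.
F_J/F_X = (L_J/L_X)/(d_J/d_X)² = 0.006237 / (45.0)² = 3.080×10^-6.

3.08×10^-6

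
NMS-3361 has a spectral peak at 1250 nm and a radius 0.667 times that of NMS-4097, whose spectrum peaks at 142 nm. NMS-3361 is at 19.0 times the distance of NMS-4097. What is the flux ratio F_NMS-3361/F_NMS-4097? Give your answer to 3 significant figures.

2.05×10^-7

Wien's law: T_NMS-3361/T_NMS-4097 = λ_NMS-4097/λ_NMS-3361 = 142/1250 = 0.1136.
L_NMS-3361/L_NMS-4097 = (R_NMS-3361/R_NMS-4097)²(T_NMS-3361/T_NMS-4097)⁴ = (0.667)²(0.1136)⁴ = 7.409×10^-5.
F_NMS-3361/F_NMS-4097 = (L_NMS-3361/L_NMS-4097)/(d_NMS-3361/d_NMS-4097)² = 7.409×10^-5/(19.0)² = 2.052×10^-7.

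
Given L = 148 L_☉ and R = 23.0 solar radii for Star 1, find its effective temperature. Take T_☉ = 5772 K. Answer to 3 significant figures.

T/T_☉ = (L/L_☉)^(1/4) / (R/R_☉)^(1/2)
T = 5772 × (148)^(1/4) / √(23.0) = 5772 × 3.488 / 4.796 = 4198 K.

4.20×10^3 K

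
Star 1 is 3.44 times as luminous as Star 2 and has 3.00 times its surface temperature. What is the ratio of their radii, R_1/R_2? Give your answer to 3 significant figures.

L ∝ R²T⁴ gives R ∝ √L / T², so
R_1/R_2 = √(3.44) / (3.00)² = 1.855 / 9.000 = 0.2061.

0.206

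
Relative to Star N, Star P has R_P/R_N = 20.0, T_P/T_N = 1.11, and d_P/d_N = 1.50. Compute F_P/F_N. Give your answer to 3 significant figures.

L_P/L_N = (R_P/R_N)²(T_P/T_N)⁴ = (20.0)² × (1.11)⁴ = 607.2.
F_P/F_N = (L_P/L_N)/(d_P/d_N)² = 607.2 / (1.50)² = 269.9.

270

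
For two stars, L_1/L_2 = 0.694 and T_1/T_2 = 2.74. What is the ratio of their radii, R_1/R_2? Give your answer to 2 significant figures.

0.11

L ∝ R²T⁴ gives R ∝ √L / T², so
R_1/R_2 = √(0.694) / (2.74)² = 0.8331 / 7.508 = 0.1110.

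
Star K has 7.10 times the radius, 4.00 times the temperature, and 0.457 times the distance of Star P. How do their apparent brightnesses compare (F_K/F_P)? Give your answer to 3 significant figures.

L_K/L_P = (R_K/R_P)²(T_K/T_P)⁴ = (7.10)² × (4.00)⁴ = 1.290×10^4.
F_K/F_P = (L_K/L_P)/(d_K/d_P)² = 1.290×10^4 / (0.457)² = 6.179×10^4.

6.18×10^4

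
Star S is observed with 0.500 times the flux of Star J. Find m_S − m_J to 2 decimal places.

m_S − m_J = −2.5 log₁₀(F_S/F_J) = −2.5 log₁₀(0.500) = −2.5 × (-0.301) = 0.753.

0.75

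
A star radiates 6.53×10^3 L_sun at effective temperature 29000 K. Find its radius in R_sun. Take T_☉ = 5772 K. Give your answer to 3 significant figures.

3.20 R_sun

R/R_☉ = √(L/L_☉) / (T/T_☉)² = √(6.53×10^3) / (5.024)²
       = 80.81 / 25.24 = 3.201.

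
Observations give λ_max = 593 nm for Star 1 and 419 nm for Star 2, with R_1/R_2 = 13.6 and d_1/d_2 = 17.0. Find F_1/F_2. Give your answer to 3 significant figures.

0.160

Wien's law: T_1/T_2 = λ_2/λ_1 = 419/593 = 0.7066.
L_1/L_2 = (R_1/R_2)²(T_1/T_2)⁴ = (13.6)²(0.7066)⁴ = 46.10.
F_1/F_2 = (L_1/L_2)/(d_1/d_2)² = 46.10/(17.0)² = 0.1595.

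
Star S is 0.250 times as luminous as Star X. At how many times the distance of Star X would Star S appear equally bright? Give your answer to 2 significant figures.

Equal flux requires L_S/d_S² = L_X/d_X², so d_S/d_X = √(L_S/L_X)
= √(0.250) = 0.5000.

0.50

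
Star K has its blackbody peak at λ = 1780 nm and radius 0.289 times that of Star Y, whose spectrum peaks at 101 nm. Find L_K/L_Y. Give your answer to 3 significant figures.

8.66×10^-7

Wien's law gives T ∝ 1/λ_max, so T_K/T_Y = λ_Y/λ_K = 101/1780 = 0.05674.
Then L ∝ R²T⁴ gives L_K/L_Y = (0.289)² × (0.05674)⁴ = 0.08352 × 1.037×10^-5 = 8.658×10^-7.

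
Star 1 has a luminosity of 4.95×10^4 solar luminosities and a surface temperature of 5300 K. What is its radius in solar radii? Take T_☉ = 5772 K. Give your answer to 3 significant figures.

264 solar radii

R/R_☉ = √(L/L_☉) / (T/T_☉)² = √(4.95×10^4) / (0.9182)²
       = 222.5 / 0.8431 = 263.9.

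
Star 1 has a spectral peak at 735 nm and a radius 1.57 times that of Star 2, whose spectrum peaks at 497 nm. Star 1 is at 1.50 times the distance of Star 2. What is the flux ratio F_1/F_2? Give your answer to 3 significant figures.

Wien's law: T_1/T_2 = λ_2/λ_1 = 497/735 = 0.6762.
L_1/L_2 = (R_1/R_2)²(T_1/T_2)⁴ = (1.57)²(0.6762)⁴ = 0.5153.
F_1/F_2 = (L_1/L_2)/(d_1/d_2)² = 0.5153/(1.50)² = 0.2290.

0.229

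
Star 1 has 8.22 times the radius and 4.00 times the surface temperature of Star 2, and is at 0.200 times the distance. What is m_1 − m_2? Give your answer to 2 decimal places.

-14.09

L_1/L_2 = (8.22)²(4.00)⁴ = 1.730×10^4.
F_1/F_2 = (L_1/L_2)/(d_1/d_2)² = 1.730×10^4/0.04000 = 4.324×10^5.
m_1 − m_2 = −2.5 log₁₀(4.324×10^5) = -14.09.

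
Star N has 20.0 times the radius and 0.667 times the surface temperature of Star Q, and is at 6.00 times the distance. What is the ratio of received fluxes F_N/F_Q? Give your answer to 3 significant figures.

2.20

L_N/L_Q = (R_N/R_Q)²(T_N/T_Q)⁴ = (20.0)² × (0.667)⁴ = 79.17.
F_N/F_Q = (L_N/L_Q)/(d_N/d_Q)² = 79.17 / (6.00)² = 2.199.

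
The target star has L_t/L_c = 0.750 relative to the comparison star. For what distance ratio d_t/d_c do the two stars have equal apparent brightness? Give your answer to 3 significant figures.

Equal flux requires L_t/d_t² = L_c/d_c², so d_t/d_c = √(L_t/L_c)
= √(0.750) = 0.8660.

0.866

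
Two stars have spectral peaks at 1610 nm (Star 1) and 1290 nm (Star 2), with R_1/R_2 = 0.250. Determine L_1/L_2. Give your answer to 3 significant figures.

0.0258

Wien's law gives T ∝ 1/λ_max, so T_1/T_2 = λ_2/λ_1 = 1290/1610 = 0.8012.
Then L ∝ R²T⁴ gives L_1/L_2 = (0.250)² × (0.8012)⁴ = 0.06250 × 0.4122 = 0.02576.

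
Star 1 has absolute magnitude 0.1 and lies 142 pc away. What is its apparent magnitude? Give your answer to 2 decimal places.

5.86

m = M + 5 log₁₀(d/10 pc) = 0.1 + 5 log₁₀(142/10)
  = 0.1 + 5 × 1.152 = 0.1 + 5.76 = 5.86.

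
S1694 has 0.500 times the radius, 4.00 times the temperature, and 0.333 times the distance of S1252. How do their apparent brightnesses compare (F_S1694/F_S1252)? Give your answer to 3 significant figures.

577

L_S1694/L_S1252 = (R_S1694/R_S1252)²(T_S1694/T_S1252)⁴ = (0.500)² × (4.00)⁴ = 64.00.
F_S1694/F_S1252 = (L_S1694/L_S1252)/(d_S1694/d_S1252)² = 64.00 / (0.333)² = 577.2.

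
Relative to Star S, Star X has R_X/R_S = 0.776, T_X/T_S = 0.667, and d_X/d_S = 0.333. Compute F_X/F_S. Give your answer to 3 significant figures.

1.07

L_X/L_S = (R_X/R_S)²(T_X/T_S)⁴ = (0.776)² × (0.667)⁴ = 0.1192.
F_X/F_S = (L_X/L_S)/(d_X/d_S)² = 0.1192 / (0.333)² = 1.075.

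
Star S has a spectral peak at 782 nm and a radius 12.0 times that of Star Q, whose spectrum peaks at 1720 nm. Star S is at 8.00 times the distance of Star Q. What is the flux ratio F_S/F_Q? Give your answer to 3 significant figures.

Wien's law: T_S/T_Q = λ_Q/λ_S = 1720/782 = 2.199.
L_S/L_Q = (R_S/R_Q)²(T_S/T_Q)⁴ = (12.0)²(2.199)⁴ = 3370.
F_S/F_Q = (L_S/L_Q)/(d_S/d_Q)² = 3370/(8.00)² = 52.66.

52.7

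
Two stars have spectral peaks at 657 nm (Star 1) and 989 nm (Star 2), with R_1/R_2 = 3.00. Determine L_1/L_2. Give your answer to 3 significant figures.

Wien's law gives T ∝ 1/λ_max, so T_1/T_2 = λ_2/λ_1 = 989/657 = 1.505.
Then L ∝ R²T⁴ gives L_1/L_2 = (3.00)² × (1.505)⁴ = 9.000 × 5.135 = 46.21.

46.2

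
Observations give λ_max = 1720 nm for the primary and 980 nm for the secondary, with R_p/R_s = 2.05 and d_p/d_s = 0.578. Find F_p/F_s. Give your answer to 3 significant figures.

1.33

Wien's law: T_p/T_s = λ_s/λ_p = 980/1720 = 0.5698.
L_p/L_s = (R_p/R_s)²(T_p/T_s)⁴ = (2.05)²(0.5698)⁴ = 0.4429.
F_p/F_s = (L_p/L_s)/(d_p/d_s)² = 0.4429/(0.578)² = 1.326.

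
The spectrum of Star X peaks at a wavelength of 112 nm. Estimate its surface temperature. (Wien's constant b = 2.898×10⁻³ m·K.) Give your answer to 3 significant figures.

2.59×10^4 K

T = b/λ_max = 2.898×10⁻³ / (112×10⁻⁹) = 2.587×10^4 K.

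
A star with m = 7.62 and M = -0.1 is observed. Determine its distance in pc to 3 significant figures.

350 pc

m − M = 5 log₁₀(d/10 pc)
7.62 − (-0.1) = 7.72 = 5 log₁₀(d/10)
d = 10 × 10^(7.72/5) = 10 × 10^1.544 = 349.9 pc.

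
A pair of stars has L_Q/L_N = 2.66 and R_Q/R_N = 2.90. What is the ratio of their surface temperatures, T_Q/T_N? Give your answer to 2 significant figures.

0.75

L ∝ R²T⁴ gives T ∝ (L/R²)^(1/4), so
T_Q/T_N = (2.66 / 2.90²)^(1/4) = (0.3163)^(1/4) = 0.7499.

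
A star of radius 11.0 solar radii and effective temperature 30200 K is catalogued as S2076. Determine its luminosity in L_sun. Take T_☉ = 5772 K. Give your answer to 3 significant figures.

9.07×10^4 L_sun

L/L_☉ = (R/R_☉)² (T/T_☉)⁴ = (11.0)² × (30200/5772)⁴
       = 121.0 × (5.232)⁴ = 121.0 × 749.4 = 9.068×10^4.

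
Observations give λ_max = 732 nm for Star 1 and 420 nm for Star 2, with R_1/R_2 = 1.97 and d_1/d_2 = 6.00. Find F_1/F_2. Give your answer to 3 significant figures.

0.0117

Wien's law: T_1/T_2 = λ_2/λ_1 = 420/732 = 0.5738.
L_1/L_2 = (R_1/R_2)²(T_1/T_2)⁴ = (1.97)²(0.5738)⁴ = 0.4206.
F_1/F_2 = (L_1/L_2)/(d_1/d_2)² = 0.4206/(6.00)² = 0.01168.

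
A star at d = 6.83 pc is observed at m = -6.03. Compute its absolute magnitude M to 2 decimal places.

-5.20

M = m − 5 log₁₀(d/10 pc) = -6.03 − 5 log₁₀(6.83/10)
  = -6.03 − 5 × -0.166 = -6.03 − -0.83 = -5.20.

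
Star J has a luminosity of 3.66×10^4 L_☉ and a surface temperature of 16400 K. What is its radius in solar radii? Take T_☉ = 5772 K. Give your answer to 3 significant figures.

23.7 solar radii

R/R_☉ = √(L/L_☉) / (T/T_☉)² = √(3.66×10^4) / (2.841)²
       = 191.3 / 8.073 = 23.70.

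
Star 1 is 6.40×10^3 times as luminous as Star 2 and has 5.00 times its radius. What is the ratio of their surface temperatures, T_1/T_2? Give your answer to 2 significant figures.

4.0

L ∝ R²T⁴ gives T ∝ (L/R²)^(1/4), so
T_1/T_2 = (6.40×10^3 / 5.00²)^(1/4) = (256.0)^(1/4) = 4.000.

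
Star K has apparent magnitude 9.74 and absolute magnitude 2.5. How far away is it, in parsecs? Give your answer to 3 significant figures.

m − M = 5 log₁₀(d/10 pc)
9.74 − (2.5) = 7.24 = 5 log₁₀(d/10)
d = 10 × 10^(7.24/5) = 10 × 10^1.448 = 280.5 pc.

281 pc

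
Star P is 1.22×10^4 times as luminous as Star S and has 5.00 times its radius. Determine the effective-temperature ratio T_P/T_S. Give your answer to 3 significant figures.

L ∝ R²T⁴ gives T ∝ (L/R²)^(1/4), so
T_P/T_S = (1.22×10^4 / 5.00²)^(1/4) = (488.0)^(1/4) = 4.700.

4.70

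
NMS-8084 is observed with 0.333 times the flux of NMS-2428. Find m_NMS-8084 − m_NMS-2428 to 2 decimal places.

1.19

m_NMS-8084 − m_NMS-2428 = −2.5 log₁₀(F_NMS-8084/F_NMS-2428) = −2.5 log₁₀(0.333) = −2.5 × (-0.478) = 1.194.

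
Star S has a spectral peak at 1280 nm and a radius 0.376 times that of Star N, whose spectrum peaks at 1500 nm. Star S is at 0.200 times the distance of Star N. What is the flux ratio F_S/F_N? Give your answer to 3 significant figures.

6.67

Wien's law: T_S/T_N = λ_N/λ_S = 1500/1280 = 1.172.
L_S/L_N = (R_S/R_N)²(T_S/T_N)⁴ = (0.376)²(1.172)⁴ = 0.2666.
F_S/F_N = (L_S/L_N)/(d_S/d_N)² = 0.2666/(0.200)² = 6.666.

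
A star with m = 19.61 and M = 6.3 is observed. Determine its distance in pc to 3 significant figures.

4.59×10^3 pc

m − M = 5 log₁₀(d/10 pc)
19.61 − (6.3) = 13.31 = 5 log₁₀(d/10)
d = 10 × 10^(13.31/5) = 10 × 10^2.662 = 4592 pc.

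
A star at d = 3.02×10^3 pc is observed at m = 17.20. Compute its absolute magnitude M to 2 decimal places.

4.80

M = m − 5 log₁₀(d/10 pc) = 17.20 − 5 log₁₀(3.02×10^3/10)
  = 17.20 − 5 × 2.480 = 17.20 − 12.40 = 4.80.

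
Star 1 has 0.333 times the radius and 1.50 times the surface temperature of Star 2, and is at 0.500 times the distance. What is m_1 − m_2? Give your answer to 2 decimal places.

-0.88

L_1/L_2 = (0.333)²(1.50)⁴ = 0.5614.
F_1/F_2 = (L_1/L_2)/(d_1/d_2)² = 0.5614/0.2500 = 2.246.
m_1 − m_2 = −2.5 log₁₀(2.246) = -0.88.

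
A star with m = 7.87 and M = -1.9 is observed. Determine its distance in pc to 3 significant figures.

899 pc

m − M = 5 log₁₀(d/10 pc)
7.87 − (-1.9) = 9.77 = 5 log₁₀(d/10)
d = 10 × 10^(9.77/5) = 10 × 10^1.954 = 899.5 pc.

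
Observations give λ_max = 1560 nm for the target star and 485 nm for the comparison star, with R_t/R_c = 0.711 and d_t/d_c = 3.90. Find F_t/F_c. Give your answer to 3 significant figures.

Wien's law: T_t/T_c = λ_c/λ_t = 485/1560 = 0.3109.
L_t/L_c = (R_t/R_c)²(T_t/T_c)⁴ = (0.711)²(0.3109)⁴ = 0.004723.
F_t/F_c = (L_t/L_c)/(d_t/d_c)² = 0.004723/(3.90)² = 3.105×10^-4.

3.11×10^-4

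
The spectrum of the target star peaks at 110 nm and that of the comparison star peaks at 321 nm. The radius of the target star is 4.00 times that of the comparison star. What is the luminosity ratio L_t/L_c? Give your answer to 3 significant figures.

1.16×10^3

Wien's law gives T ∝ 1/λ_max, so T_t/T_c = λ_c/λ_t = 321/110 = 2.918.
Then L ∝ R²T⁴ gives L_t/L_c = (4.00)² × (2.918)⁴ = 16.00 × 72.52 = 1160.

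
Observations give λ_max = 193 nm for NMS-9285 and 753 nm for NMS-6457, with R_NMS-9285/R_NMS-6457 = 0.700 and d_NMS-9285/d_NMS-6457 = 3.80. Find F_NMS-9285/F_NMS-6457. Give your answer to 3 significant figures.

Wien's law: T_NMS-9285/T_NMS-6457 = λ_NMS-6457/λ_NMS-9285 = 753/193 = 3.902.
L_NMS-9285/L_NMS-6457 = (R_NMS-9285/R_NMS-6457)²(T_NMS-9285/T_NMS-6457)⁴ = (0.700)²(3.902)⁴ = 113.5.
F_NMS-9285/F_NMS-6457 = (L_NMS-9285/L_NMS-6457)/(d_NMS-9285/d_NMS-6457)² = 113.5/(3.80)² = 7.863.

7.86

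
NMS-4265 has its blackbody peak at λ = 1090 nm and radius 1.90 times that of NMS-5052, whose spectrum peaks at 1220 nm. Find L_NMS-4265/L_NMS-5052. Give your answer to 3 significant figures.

5.67

Wien's law gives T ∝ 1/λ_max, so T_NMS-4265/T_NMS-5052 = λ_NMS-5052/λ_NMS-4265 = 1220/1090 = 1.119.
Then L ∝ R²T⁴ gives L_NMS-4265/L_NMS-5052 = (1.90)² × (1.119)⁴ = 3.610 × 1.569 = 5.666.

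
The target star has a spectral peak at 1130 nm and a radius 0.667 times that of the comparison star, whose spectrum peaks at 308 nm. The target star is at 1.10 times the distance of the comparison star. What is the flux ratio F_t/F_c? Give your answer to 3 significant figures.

0.00203

Wien's law: T_t/T_c = λ_c/λ_t = 308/1130 = 0.2726.
L_t/L_c = (R_t/R_c)²(T_t/T_c)⁴ = (0.667)²(0.2726)⁴ = 0.002456.
F_t/F_c = (L_t/L_c)/(d_t/d_c)² = 0.002456/(1.10)² = 0.002029.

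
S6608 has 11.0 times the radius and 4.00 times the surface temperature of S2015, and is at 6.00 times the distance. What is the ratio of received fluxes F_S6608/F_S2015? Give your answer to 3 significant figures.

860

L_S6608/L_S2015 = (R_S6608/R_S2015)²(T_S6608/T_S2015)⁴ = (11.0)² × (4.00)⁴ = 3.098×10^4.
F_S6608/F_S2015 = (L_S6608/L_S2015)/(d_S6608/d_S2015)² = 3.098×10^4 / (6.00)² = 860.4.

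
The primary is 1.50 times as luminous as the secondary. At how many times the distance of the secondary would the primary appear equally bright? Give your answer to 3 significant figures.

1.22

Equal flux requires L_p/d_p² = L_s/d_s², so d_p/d_s = √(L_p/L_s)
= √(1.50) = 1.225.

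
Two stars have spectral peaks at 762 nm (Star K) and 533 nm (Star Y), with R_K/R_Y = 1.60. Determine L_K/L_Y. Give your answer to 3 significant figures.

0.613

Wien's law gives T ∝ 1/λ_max, so T_K/T_Y = λ_Y/λ_K = 533/762 = 0.6995.
Then L ∝ R²T⁴ gives L_K/L_Y = (1.60)² × (0.6995)⁴ = 2.560 × 0.2394 = 0.6128.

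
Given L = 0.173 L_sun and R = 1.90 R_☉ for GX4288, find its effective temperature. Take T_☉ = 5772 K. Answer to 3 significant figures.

T/T_☉ = (L/L_☉)^(1/4) / (R/R_☉)^(1/2)
T = 5772 × (0.173)^(1/4) / √(1.90) = 5772 × 0.6449 / 1.378 = 2701 K.

2.70×10^3 K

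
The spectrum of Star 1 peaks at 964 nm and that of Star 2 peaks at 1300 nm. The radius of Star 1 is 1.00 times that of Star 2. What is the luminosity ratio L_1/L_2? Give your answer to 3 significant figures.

Wien's law gives T ∝ 1/λ_max, so T_1/T_2 = λ_2/λ_1 = 1300/964 = 1.349.
Then L ∝ R²T⁴ gives L_1/L_2 = (1.00)² × (1.349)⁴ = 1.000 × 3.307 = 3.307.

3.31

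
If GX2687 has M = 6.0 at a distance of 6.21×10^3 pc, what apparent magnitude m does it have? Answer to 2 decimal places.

m = M + 5 log₁₀(d/10 pc) = 6.0 + 5 log₁₀(6.21×10^3/10)
  = 6.0 + 5 × 2.793 = 6.0 + 13.97 = 19.97.

19.97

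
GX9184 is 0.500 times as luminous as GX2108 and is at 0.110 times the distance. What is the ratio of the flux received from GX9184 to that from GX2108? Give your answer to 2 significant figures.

F = L/(4πd²), so F_GX9184/F_GX2108 = (L_GX9184/L_GX2108) / (d_GX9184/d_GX2108)²
= 0.500 / (0.110)² = 0.500 / 0.01210 = 41.32.

41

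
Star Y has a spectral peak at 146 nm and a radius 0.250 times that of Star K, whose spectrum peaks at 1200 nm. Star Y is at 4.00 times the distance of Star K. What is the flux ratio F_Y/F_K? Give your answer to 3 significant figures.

17.8

Wien's law: T_Y/T_K = λ_K/λ_Y = 1200/146 = 8.219.
L_Y/L_K = (R_Y/R_K)²(T_Y/T_K)⁴ = (0.250)²(8.219)⁴ = 285.2.
F_Y/F_K = (L_Y/L_K)/(d_Y/d_K)² = 285.2/(4.00)² = 17.83.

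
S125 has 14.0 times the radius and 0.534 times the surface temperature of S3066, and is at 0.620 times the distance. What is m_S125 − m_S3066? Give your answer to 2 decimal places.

L_S125/L_S3066 = (14.0)²(0.534)⁴ = 15.94.
F_S125/F_S3066 = (L_S125/L_S3066)/(d_S125/d_S3066)² = 15.94/0.3844 = 41.46.
m_S125 − m_S3066 = −2.5 log₁₀(41.46) = -4.04.

-4.04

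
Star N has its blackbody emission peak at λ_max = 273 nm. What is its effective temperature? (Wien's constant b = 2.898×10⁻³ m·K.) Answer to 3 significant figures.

T = b/λ_max = 2.898×10⁻³ / (273×10⁻⁹) = 1.062×10^4 K.

1.06×10^4 K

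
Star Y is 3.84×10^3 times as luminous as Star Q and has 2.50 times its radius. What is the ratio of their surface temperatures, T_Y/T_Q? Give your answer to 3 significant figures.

L ∝ R²T⁴ gives T ∝ (L/R²)^(1/4), so
T_Y/T_Q = (3.84×10^3 / 2.50²)^(1/4) = (614.4)^(1/4) = 4.979.

4.98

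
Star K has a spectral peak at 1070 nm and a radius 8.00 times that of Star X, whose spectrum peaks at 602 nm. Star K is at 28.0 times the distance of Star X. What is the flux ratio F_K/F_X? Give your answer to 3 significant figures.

0.00818

Wien's law: T_K/T_X = λ_X/λ_K = 602/1070 = 0.5626.
L_K/L_X = (R_K/R_X)²(T_K/T_X)⁴ = (8.00)²(0.5626)⁴ = 6.413.
F_K/F_X = (L_K/L_X)/(d_K/d_X)² = 6.413/(28.0)² = 0.008179.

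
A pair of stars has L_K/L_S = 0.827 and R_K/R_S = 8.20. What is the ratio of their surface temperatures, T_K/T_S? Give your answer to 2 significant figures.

L ∝ R²T⁴ gives T ∝ (L/R²)^(1/4), so
T_K/T_S = (0.827 / 8.20²)^(1/4) = (0.01230)^(1/4) = 0.3330.

0.33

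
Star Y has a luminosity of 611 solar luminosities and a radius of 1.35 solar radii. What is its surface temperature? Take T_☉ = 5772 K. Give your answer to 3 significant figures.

T/T_☉ = (L/L_☉)^(1/4) / (R/R_☉)^(1/2)
T = 5772 × (611)^(1/4) / √(1.35) = 5772 × 4.972 / 1.162 = 2.470×10^4 K.

2.47×10^4 K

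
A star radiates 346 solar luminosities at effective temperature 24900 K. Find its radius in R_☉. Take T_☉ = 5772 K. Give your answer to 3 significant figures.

1.00 R_☉

R/R_☉ = √(L/L_☉) / (T/T_☉)² = √(346) / (4.314)²
       = 18.60 / 18.61 = 0.9995.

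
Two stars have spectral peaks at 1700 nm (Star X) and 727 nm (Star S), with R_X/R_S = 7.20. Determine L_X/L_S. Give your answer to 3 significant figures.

1.73

Wien's law gives T ∝ 1/λ_max, so T_X/T_S = λ_S/λ_X = 727/1700 = 0.4276.
Then L ∝ R²T⁴ gives L_X/L_S = (7.20)² × (0.4276)⁴ = 51.84 × 0.03345 = 1.734.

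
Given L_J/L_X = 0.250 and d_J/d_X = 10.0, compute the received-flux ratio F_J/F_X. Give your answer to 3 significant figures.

F = L/(4πd²), so F_J/F_X = (L_J/L_X) / (d_J/d_X)²
= 0.250 / (10.0)² = 0.250 / 100.0 = 0.002500.

0.00250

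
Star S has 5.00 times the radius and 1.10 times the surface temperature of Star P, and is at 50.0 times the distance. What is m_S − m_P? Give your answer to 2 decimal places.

L_S/L_P = (5.00)²(1.10)⁴ = 36.60.
F_S/F_P = (L_S/L_P)/(d_S/d_P)² = 36.60/2500 = 0.01464.
m_S − m_P = −2.5 log₁₀(0.01464) = 4.59.

4.59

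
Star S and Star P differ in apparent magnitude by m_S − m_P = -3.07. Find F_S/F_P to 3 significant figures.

F_S/F_P = 10^(−(m_S − m_P)/2.5) = 10^(3.07/2.5) = 10^1.228 = 16.90.

16.9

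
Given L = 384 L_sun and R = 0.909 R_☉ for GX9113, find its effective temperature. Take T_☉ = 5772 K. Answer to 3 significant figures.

2.68×10^4 K

T/T_☉ = (L/L_☉)^(1/4) / (R/R_☉)^(1/2)
T = 5772 × (384)^(1/4) / √(0.909) = 5772 × 4.427 / 0.9534 = 2.680×10^4 K.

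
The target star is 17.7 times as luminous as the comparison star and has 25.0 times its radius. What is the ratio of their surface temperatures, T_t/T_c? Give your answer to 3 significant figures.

0.410

L ∝ R²T⁴ gives T ∝ (L/R²)^(1/4), so
T_t/T_c = (17.7 / 25.0²)^(1/4) = (0.02832)^(1/4) = 0.4102.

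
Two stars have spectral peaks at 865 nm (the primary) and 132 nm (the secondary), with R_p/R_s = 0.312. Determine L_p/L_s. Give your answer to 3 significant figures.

Wien's law gives T ∝ 1/λ_max, so T_p/T_s = λ_s/λ_p = 132/865 = 0.1526.
Then L ∝ R²T⁴ gives L_p/L_s = (0.312)² × (0.1526)⁴ = 0.09734 × 5.423×10^-4 = 5.279×10^-5.

5.28×10^-5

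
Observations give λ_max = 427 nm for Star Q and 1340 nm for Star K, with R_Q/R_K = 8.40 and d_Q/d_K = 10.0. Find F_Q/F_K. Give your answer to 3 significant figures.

68.4

Wien's law: T_Q/T_K = λ_K/λ_Q = 1340/427 = 3.138.
L_Q/L_K = (R_Q/R_K)²(T_Q/T_K)⁴ = (8.40)²(3.138)⁴ = 6843.
F_Q/F_K = (L_Q/L_K)/(d_Q/d_K)² = 6843/(10.0)² = 68.43.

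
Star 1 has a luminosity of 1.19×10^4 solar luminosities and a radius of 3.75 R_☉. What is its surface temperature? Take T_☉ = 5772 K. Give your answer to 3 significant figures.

T/T_☉ = (L/L_☉)^(1/4) / (R/R_☉)^(1/2)
T = 5772 × (1.19×10^4)^(1/4) / √(3.75) = 5772 × 10.44 / 1.936 = 3.113×10^4 K.

3.11×10^4 K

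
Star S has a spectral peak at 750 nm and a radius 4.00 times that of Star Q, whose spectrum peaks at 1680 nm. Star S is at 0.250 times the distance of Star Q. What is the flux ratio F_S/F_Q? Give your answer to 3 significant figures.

Wien's law: T_S/T_Q = λ_Q/λ_S = 1680/750 = 2.240.
L_S/L_Q = (R_S/R_Q)²(T_S/T_Q)⁴ = (4.00)²(2.240)⁴ = 402.8.
F_S/F_Q = (L_S/L_Q)/(d_S/d_Q)² = 402.8/(0.250)² = 6445.

6.45×10^3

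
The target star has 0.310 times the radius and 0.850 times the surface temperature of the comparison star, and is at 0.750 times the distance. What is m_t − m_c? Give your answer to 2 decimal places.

L_t/L_c = (0.310)²(0.850)⁴ = 0.05016.
F_t/F_c = (L_t/L_c)/(d_t/d_c)² = 0.05016/0.5625 = 0.08918.
m_t − m_c = −2.5 log₁₀(0.08918) = 2.62.

2.62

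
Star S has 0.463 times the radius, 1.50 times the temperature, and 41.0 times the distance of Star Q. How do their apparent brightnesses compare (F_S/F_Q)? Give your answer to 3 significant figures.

6.46×10^-4

L_S/L_Q = (R_S/R_Q)²(T_S/T_Q)⁴ = (0.463)² × (1.50)⁴ = 1.085.
F_S/F_Q = (L_S/L_Q)/(d_S/d_Q)² = 1.085 / (41.0)² = 6.456×10^-4.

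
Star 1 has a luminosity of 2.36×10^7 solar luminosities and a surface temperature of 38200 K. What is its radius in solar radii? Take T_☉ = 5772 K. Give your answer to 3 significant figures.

R/R_☉ = √(L/L_☉) / (T/T_☉)² = √(2.36×10^7) / (6.618)²
       = 4858 / 43.80 = 110.9.

111 solar radii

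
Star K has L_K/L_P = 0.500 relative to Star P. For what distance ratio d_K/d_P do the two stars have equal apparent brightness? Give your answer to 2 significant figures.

0.71

Equal flux requires L_K/d_K² = L_P/d_P², so d_K/d_P = √(L_K/L_P)
= √(0.500) = 0.7071.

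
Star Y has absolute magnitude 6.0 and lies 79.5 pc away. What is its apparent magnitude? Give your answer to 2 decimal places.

m = M + 5 log₁₀(d/10 pc) = 6.0 + 5 log₁₀(79.5/10)
  = 6.0 + 5 × 0.900 = 6.0 + 4.50 = 10.50.

10.50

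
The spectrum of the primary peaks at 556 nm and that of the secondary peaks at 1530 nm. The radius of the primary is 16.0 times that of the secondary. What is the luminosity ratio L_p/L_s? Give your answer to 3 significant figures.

Wien's law gives T ∝ 1/λ_max, so T_p/T_s = λ_s/λ_p = 1530/556 = 2.752.
Then L ∝ R²T⁴ gives L_p/L_s = (16.0)² × (2.752)⁴ = 256.0 × 57.34 = 1.468×10^4.

1.47×10^4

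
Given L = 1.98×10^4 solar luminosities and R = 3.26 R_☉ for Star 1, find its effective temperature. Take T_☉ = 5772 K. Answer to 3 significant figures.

T/T_☉ = (L/L_☉)^(1/4) / (R/R_☉)^(1/2)
T = 5772 × (1.98×10^4)^(1/4) / √(3.26) = 5772 × 11.86 / 1.806 = 3.792×10^4 K.

3.79×10^4 K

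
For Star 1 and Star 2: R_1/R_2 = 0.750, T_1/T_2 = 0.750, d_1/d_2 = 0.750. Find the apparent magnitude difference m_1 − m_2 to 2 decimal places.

1.25

L_1/L_2 = (0.750)²(0.750)⁴ = 0.1780.
F_1/F_2 = (L_1/L_2)/(d_1/d_2)² = 0.1780/0.5625 = 0.3164.
m_1 − m_2 = −2.5 log₁₀(0.3164) = 1.25.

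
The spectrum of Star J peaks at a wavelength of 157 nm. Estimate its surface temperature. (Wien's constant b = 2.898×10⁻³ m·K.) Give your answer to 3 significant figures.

1.85×10^4 K

T = b/λ_max = 2.898×10⁻³ / (157×10⁻⁹) = 1.846×10^4 K.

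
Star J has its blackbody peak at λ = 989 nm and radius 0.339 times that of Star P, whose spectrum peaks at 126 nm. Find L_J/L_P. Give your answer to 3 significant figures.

Wien's law gives T ∝ 1/λ_max, so T_J/T_P = λ_P/λ_J = 126/989 = 0.1274.
Then L ∝ R²T⁴ gives L_J/L_P = (0.339)² × (0.1274)⁴ = 0.1149 × 2.634×10^-4 = 3.028×10^-5.

3.03×10^-5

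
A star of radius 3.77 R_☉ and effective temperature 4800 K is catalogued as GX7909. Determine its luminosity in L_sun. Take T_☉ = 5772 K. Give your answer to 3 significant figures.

6.80 L_sun

L/L_☉ = (R/R_☉)² (T/T_☉)⁴ = (3.77)² × (4800/5772)⁴
       = 14.21 × (0.8316)⁴ = 14.21 × 0.4783 = 6.797.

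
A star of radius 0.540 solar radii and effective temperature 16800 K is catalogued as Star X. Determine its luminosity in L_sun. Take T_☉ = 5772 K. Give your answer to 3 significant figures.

L/L_☉ = (R/R_☉)² (T/T_☉)⁴ = (0.540)² × (16800/5772)⁴
       = 0.2916 × (2.911)⁴ = 0.2916 × 71.77 = 20.93.

20.9 L_sun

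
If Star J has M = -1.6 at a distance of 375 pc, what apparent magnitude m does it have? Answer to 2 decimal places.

6.27

m = M + 5 log₁₀(d/10 pc) = -1.6 + 5 log₁₀(375/10)
  = -1.6 + 5 × 1.574 = -1.6 + 7.87 = 6.27.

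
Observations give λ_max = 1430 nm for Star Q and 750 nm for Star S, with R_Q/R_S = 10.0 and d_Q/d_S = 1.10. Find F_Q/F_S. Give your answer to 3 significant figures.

6.25

Wien's law: T_Q/T_S = λ_S/λ_Q = 750/1430 = 0.5245.
L_Q/L_S = (R_Q/R_S)²(T_Q/T_S)⁴ = (10.0)²(0.5245)⁴ = 7.567.
F_Q/F_S = (L_Q/L_S)/(d_Q/d_S)² = 7.567/(1.10)² = 6.253.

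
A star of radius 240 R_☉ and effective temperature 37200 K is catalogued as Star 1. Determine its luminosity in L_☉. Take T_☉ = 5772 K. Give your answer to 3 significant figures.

9.94×10^7 L_☉

L/L_☉ = (R/R_☉)² (T/T_☉)⁴ = (240)² × (37200/5772)⁴
       = 5.760×10^4 × (6.445)⁴ = 5.760×10^4 × 1725 = 9.938×10^7.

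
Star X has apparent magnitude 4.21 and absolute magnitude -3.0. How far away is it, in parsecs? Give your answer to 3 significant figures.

277 pc

m − M = 5 log₁₀(d/10 pc)
4.21 − (-3.0) = 7.21 = 5 log₁₀(d/10)
d = 10 × 10^(7.21/5) = 10 × 10^1.442 = 276.7 pc.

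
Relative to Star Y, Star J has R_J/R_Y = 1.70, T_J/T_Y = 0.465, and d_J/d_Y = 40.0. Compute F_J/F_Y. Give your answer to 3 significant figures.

L_J/L_Y = (R_J/R_Y)²(T_J/T_Y)⁴ = (1.70)² × (0.465)⁴ = 0.1351.
F_J/F_Y = (L_J/L_Y)/(d_J/d_Y)² = 0.1351 / (40.0)² = 8.445×10^-5.

8.44×10^-5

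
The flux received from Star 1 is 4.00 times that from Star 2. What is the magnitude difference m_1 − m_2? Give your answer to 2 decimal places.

m_1 − m_2 = −2.5 log₁₀(F_1/F_2) = −2.5 log₁₀(4.00) = −2.5 × (0.602) = -1.505.

-1.51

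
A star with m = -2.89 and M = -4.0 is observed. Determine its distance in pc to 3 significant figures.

m − M = 5 log₁₀(d/10 pc)
-2.89 − (-4.0) = 1.11 = 5 log₁₀(d/10)
d = 10 × 10^(1.11/5) = 10 × 10^0.222 = 16.67 pc.

16.7 pc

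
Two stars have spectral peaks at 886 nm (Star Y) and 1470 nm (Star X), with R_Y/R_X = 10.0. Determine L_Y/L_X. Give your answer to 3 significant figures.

758

Wien's law gives T ∝ 1/λ_max, so T_Y/T_X = λ_X/λ_Y = 1470/886 = 1.659.
Then L ∝ R²T⁴ gives L_Y/L_X = (10.0)² × (1.659)⁴ = 100.0 × 7.578 = 757.8.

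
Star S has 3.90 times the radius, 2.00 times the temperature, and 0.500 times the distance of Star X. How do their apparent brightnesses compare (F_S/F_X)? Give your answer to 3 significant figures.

973

L_S/L_X = (R_S/R_X)²(T_S/T_X)⁴ = (3.90)² × (2.00)⁴ = 243.4.
F_S/F_X = (L_S/L_X)/(d_S/d_X)² = 243.4 / (0.500)² = 973.4.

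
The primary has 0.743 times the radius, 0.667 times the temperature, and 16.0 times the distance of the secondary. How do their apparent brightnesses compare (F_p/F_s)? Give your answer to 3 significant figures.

L_p/L_s = (R_p/R_s)²(T_p/T_s)⁴ = (0.743)² × (0.667)⁴ = 0.1093.
F_p/F_s = (L_p/L_s)/(d_p/d_s)² = 0.1093 / (16.0)² = 4.268×10^-4.

4.27×10^-4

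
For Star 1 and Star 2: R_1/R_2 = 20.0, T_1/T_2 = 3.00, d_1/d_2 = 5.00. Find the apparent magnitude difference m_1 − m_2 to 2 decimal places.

L_1/L_2 = (20.0)²(3.00)⁴ = 3.240×10^4.
F_1/F_2 = (L_1/L_2)/(d_1/d_2)² = 3.240×10^4/25.00 = 1296.
m_1 − m_2 = −2.5 log₁₀(1296) = -7.78.

-7.78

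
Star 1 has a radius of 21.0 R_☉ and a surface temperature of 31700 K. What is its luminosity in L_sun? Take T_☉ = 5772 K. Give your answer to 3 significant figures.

4.01×10^5 L_sun

L/L_☉ = (R/R_☉)² (T/T_☉)⁴ = (21.0)² × (31700/5772)⁴
       = 441.0 × (5.492)⁴ = 441.0 × 909.8 = 4.012×10^5.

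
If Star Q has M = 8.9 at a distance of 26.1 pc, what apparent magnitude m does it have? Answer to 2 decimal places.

10.98

m = M + 5 log₁₀(d/10 pc) = 8.9 + 5 log₁₀(26.1/10)
  = 8.9 + 5 × 0.417 = 8.9 + 2.08 = 10.98.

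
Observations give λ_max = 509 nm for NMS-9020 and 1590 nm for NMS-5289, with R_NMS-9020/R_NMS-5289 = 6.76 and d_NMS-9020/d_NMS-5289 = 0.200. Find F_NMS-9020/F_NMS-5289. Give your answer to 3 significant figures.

1.09×10^5

Wien's law: T_NMS-9020/T_NMS-5289 = λ_NMS-5289/λ_NMS-9020 = 1590/509 = 3.124.
L_NMS-9020/L_NMS-5289 = (R_NMS-9020/R_NMS-5289)²(T_NMS-9020/T_NMS-5289)⁴ = (6.76)²(3.124)⁴ = 4351.
F_NMS-9020/F_NMS-5289 = (L_NMS-9020/L_NMS-5289)/(d_NMS-9020/d_NMS-5289)² = 4351/(0.200)² = 1.088×10^5.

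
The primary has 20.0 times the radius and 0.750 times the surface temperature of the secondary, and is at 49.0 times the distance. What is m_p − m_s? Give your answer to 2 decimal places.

3.20

L_p/L_s = (20.0)²(0.750)⁴ = 126.6.
F_p/F_s = (L_p/L_s)/(d_p/d_s)² = 126.6/2401 = 0.05271.
m_p − m_s = −2.5 log₁₀(0.05271) = 3.20.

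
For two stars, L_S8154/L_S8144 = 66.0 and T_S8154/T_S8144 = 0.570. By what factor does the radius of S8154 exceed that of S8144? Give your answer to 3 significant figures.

25.0

L ∝ R²T⁴ gives R ∝ √L / T², so
R_S8154/R_S8144 = √(66.0) / (0.570)² = 8.124 / 0.3249 = 25.00.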